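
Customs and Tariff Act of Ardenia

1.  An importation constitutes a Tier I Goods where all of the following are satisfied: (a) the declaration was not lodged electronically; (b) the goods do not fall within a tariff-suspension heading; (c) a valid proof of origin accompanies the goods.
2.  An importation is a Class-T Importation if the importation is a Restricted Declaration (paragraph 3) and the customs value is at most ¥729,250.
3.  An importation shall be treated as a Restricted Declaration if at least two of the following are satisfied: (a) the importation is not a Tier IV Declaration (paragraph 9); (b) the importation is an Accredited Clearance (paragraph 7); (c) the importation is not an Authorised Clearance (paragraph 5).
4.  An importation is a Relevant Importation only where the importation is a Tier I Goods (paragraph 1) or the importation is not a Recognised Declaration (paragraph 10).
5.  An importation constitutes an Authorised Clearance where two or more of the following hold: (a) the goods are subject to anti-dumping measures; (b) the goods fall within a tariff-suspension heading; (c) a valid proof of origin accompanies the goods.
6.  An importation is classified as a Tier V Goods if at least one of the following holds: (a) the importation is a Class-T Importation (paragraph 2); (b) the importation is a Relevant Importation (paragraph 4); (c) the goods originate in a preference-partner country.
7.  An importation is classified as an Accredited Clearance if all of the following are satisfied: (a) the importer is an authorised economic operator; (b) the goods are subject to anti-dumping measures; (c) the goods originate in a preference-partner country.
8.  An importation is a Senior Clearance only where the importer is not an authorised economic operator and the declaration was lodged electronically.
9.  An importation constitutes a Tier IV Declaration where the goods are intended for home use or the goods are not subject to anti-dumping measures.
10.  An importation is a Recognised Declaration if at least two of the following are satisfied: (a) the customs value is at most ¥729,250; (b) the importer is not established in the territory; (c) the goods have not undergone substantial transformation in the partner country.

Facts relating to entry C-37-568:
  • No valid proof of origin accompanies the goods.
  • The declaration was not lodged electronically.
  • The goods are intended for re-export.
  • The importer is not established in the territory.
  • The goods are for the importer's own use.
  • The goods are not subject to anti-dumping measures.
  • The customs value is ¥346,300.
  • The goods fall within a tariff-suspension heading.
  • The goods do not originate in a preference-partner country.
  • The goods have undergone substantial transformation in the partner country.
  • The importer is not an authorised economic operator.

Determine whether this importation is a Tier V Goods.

paragraph 9 — Tier IV Declaration: [the goods are intended for home use? no] OR [the goods are not subject to anti-dumping measures? yes] → satisfied.
paragraph 7 — Accredited Clearance: [the importer is an authorised economic operator? no] AND [the goods are subject to anti-dumping measures? no] AND [the goods originate in a preference-partner country? no] → not satisfied.
paragraph 5 — Authorised Clearance: the goods are subject to anti-dumping measures? no; the goods fall within a tariff-suspension heading? yes; a valid proof of origin accompanies the goods? no — 1 of 3 hold (need ≥2) → not satisfied.
paragraph 3 — Restricted Declaration: not a Tier IV Declaration (paragraph 9)? no; Accredited Clearance (paragraph 7)? no; not an Authorised Clearance (paragraph 5)? yes — 1 of 3 hold (need ≥2) → not satisfied.
paragraph 2 — Class-T Importation: [Restricted Declaration (paragraph 3)? no] AND [customs value: ¥346,300 ≤ ¥729,250? yes] → not satisfied.
paragraph 1 — Tier I Goods: [the declaration was not lodged electronically? yes] AND [the goods do not fall within a tariff-suspension heading? no] AND [a valid proof of origin accompanies the goods? no] → not satisfied.
paragraph 10 — Recognised Declaration: customs value: ¥346,300 ≤ ¥729,250? yes; the importer is not established in the territory? yes; the goods have not undergone substantial transformation in the partner country? no — 2 of 3 hold (need ≥2) → satisfied.
paragraph 4 — Relevant Importation: [Tier I Goods (paragraph 1)? no] OR [not a Recognised Declaration (paragraph 10)? no] → not satisfied.
paragraph 6 — Tier V Goods: [Class-T Importation (paragraph 2)? no] OR [Relevant Importation (paragraph 4)? no] OR [the goods originate in a preference-partner country? no] → not satisfied.

No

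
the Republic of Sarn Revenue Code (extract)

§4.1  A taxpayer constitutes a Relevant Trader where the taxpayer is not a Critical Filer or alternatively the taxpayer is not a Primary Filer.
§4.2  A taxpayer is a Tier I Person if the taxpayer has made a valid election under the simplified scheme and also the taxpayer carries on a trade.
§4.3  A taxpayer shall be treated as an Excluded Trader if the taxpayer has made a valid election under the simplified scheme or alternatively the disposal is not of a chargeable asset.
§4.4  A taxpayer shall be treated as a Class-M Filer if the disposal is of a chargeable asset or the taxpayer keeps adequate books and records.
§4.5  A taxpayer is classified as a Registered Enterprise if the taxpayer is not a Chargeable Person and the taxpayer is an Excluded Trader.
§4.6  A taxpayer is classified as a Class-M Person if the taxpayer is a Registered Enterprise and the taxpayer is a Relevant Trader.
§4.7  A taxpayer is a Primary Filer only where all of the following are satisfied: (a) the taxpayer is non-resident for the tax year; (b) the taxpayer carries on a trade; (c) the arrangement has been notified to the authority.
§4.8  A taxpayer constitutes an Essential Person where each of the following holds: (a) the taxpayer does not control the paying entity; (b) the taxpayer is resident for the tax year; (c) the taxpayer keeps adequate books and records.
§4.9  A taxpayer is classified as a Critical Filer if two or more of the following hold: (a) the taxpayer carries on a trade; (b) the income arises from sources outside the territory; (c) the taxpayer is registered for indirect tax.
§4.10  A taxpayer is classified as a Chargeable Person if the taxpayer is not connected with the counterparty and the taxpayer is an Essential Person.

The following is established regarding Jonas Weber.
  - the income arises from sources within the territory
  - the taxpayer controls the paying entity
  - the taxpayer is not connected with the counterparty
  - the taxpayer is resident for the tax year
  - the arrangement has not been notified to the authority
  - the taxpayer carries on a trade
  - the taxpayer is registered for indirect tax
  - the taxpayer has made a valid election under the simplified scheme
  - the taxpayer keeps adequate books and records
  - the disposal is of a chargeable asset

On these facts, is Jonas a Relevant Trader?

§4.9 — Critical Filer: the taxpayer carries on a trade? yes; the income arises from sources outside the territory? no; the taxpayer is registered for indirect tax? yes — 2 of 3 hold (need ≥2) → satisfied.
§4.7 — Primary Filer: [the taxpayer is non-resident for the tax year? no] AND [the taxpayer carries on a trade? yes] AND [the arrangement has been notified to the authority? no] → not satisfied.
§4.1 — Relevant Trader: [not a Critical Filer (§4.9)? no] OR [not a Primary Filer (§4.7)? yes] → satisfied.

Yes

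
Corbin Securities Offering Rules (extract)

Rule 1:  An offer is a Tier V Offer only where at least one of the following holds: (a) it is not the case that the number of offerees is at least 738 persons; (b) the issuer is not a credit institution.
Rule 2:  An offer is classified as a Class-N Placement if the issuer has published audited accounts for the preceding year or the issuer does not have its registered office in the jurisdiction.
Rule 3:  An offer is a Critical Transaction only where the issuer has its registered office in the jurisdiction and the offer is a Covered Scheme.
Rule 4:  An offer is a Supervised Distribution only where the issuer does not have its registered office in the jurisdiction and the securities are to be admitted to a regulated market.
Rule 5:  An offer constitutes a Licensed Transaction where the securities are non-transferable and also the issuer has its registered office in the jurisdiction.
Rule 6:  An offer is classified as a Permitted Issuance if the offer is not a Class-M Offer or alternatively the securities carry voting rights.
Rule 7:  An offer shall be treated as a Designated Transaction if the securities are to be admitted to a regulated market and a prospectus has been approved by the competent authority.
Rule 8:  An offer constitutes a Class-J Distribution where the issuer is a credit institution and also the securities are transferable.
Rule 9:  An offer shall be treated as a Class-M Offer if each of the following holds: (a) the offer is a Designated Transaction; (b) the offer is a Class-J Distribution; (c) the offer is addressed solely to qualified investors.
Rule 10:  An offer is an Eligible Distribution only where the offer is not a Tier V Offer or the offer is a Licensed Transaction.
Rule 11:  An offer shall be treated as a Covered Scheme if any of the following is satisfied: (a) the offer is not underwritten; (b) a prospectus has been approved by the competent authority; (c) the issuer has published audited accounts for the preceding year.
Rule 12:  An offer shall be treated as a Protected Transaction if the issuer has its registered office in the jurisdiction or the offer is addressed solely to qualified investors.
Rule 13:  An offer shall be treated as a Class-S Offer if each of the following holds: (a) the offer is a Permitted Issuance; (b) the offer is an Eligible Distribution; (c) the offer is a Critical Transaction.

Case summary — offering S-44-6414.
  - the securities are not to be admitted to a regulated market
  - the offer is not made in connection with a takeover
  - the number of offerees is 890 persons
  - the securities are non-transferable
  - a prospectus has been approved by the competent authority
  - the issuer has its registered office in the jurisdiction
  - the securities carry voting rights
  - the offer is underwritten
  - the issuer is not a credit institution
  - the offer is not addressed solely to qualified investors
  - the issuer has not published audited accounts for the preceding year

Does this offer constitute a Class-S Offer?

rule 7 — Designated Transaction: [the securities are to be admitted to a regulated market? no] AND [a prospectus has been approved by the competent authority? yes] → not satisfied.
rule 8 — Class-J Distribution: [the issuer is a credit institution? no] AND [the securities are transferable? no] → not satisfied.
rule 9 — Class-M Offer: [Designated Transaction (rule 7)? no] AND [Class-J Distribution (rule 8)? no] AND [the offer is addressed solely to qualified investors? no] → not satisfied.
rule 6 — Permitted Issuance: [not a Class-M Offer (rule 9)? yes] OR [the securities carry voting rights? yes] → satisfied.
rule 1 — Tier V Offer: [number of offerees: 890 persons ≥ 738 persons? yes, so negated condition no] OR [the issuer is not a credit institution? yes] → satisfied.
rule 5 — Licensed Transaction: [the securities are non-transferable? yes] AND [the issuer has its registered office in the jurisdiction? yes] → satisfied.
rule 10 — Eligible Distribution: [not a Tier V Offer (rule 1)? no] OR [Licensed Transaction (rule 5)? yes] → satisfied.
rule 11 — Covered Scheme: [the offer is not underwritten? no] OR [a prospectus has been approved by the competent authority? yes] OR [the issuer has published audited accounts for the preceding year? no] → satisfied.
rule 3 — Critical Transaction: [the issuer has its registered office in the jurisdiction? yes] AND [Covered Scheme (rule 11)? yes] → satisfied.
rule 13 — Class-S Offer: [Permitted Issuance (rule 6)? yes] AND [Eligible Distribution (rule 10)? yes] AND [Critical Transaction (rule 3)? yes] → satisfied.

Yes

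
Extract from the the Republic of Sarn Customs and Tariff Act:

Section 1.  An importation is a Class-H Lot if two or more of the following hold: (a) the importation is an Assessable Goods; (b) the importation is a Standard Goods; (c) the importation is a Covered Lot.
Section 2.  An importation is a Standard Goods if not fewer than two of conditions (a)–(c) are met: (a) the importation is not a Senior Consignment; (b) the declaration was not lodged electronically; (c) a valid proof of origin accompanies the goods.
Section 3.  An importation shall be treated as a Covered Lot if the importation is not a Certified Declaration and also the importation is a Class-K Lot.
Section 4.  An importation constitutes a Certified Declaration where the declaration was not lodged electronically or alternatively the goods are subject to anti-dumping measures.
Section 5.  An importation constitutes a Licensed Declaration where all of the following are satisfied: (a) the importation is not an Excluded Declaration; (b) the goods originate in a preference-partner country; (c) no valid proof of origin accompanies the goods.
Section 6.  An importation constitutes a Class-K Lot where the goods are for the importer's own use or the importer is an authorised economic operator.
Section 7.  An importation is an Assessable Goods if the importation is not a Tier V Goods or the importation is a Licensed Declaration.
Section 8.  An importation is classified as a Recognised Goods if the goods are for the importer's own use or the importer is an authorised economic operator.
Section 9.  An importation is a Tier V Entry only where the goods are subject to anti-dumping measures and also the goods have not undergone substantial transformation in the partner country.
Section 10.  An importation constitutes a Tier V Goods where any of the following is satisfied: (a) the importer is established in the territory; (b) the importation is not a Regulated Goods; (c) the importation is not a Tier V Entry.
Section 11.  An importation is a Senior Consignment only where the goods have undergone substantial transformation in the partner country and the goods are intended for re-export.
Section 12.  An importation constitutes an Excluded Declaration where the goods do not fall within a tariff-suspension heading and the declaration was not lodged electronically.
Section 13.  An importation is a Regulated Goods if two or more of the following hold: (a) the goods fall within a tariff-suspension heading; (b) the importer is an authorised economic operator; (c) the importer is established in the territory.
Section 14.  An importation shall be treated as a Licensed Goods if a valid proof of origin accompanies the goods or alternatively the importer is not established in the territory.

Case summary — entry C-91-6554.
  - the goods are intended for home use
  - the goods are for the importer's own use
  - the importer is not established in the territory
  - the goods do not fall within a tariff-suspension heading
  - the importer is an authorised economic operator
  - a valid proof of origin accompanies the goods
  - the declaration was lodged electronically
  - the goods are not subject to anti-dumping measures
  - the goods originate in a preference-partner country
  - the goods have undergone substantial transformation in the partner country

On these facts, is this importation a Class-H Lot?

Yes

Under section 13: the goods fall within a tariff-suspension heading? no; the importer is an authorised economic operator? yes; the importer is established in the territory? no — 1 of 3 hold (need ≥2) → not satisfied.
Under section 9: the goods are subject to anti-dumping measures? no; and the goods have not undergone substantial transformation in the partner country? no. So the importation is not a Tier V Entry.
Under section 10: the importer is established in the territory? no; or not a Regulated Goods (section 13)? yes; or not a Tier V Entry (section 9)? yes. So the importation is a Tier V Goods.
Under section 12: the goods do not fall within a tariff-suspension heading? yes; and the declaration was not lodged electronically? no. So the importation is not an Excluded Declaration.
Under section 5: not an Excluded Declaration (section 12)? yes; and the goods originate in a preference-partner country? yes; and no valid proof of origin accompanies the goods? no. So the importation is not a Licensed Declaration.
Under section 7: not a Tier V Goods (section 10)? no; or Licensed Declaration (section 5)? no. So the importation is not an Assessable Goods.
Under section 11: the goods have undergone substantial transformation in the partner country? yes; and the goods are intended for re-export? no. So the importation is not a Senior Consignment.
Under section 2: not a Senior Consignment (section 11)? yes; the declaration was not lodged electronically? no; a valid proof of origin accompanies the goods? yes — 2 of 3 hold (need ≥2) → satisfied.
Under section 4: the declaration was not lodged electronically? no; or the goods are subject to anti-dumping measures? no. So the importation is not a Certified Declaration.
Under section 6: the goods are for the importer's own use? yes; or the importer is an authorised economic operator? yes. So the importation is a Class-K Lot.
Under section 3: not a Certified Declaration (section 4)? yes; and Class-K Lot (section 6)? yes. So the importation is a Covered Lot.
Under section 1: Assessable Goods (section 7)? no; Standard Goods (section 2)? yes; Covered Lot (section 3)? yes — 2 of 3 hold (need ≥2) → satisfied.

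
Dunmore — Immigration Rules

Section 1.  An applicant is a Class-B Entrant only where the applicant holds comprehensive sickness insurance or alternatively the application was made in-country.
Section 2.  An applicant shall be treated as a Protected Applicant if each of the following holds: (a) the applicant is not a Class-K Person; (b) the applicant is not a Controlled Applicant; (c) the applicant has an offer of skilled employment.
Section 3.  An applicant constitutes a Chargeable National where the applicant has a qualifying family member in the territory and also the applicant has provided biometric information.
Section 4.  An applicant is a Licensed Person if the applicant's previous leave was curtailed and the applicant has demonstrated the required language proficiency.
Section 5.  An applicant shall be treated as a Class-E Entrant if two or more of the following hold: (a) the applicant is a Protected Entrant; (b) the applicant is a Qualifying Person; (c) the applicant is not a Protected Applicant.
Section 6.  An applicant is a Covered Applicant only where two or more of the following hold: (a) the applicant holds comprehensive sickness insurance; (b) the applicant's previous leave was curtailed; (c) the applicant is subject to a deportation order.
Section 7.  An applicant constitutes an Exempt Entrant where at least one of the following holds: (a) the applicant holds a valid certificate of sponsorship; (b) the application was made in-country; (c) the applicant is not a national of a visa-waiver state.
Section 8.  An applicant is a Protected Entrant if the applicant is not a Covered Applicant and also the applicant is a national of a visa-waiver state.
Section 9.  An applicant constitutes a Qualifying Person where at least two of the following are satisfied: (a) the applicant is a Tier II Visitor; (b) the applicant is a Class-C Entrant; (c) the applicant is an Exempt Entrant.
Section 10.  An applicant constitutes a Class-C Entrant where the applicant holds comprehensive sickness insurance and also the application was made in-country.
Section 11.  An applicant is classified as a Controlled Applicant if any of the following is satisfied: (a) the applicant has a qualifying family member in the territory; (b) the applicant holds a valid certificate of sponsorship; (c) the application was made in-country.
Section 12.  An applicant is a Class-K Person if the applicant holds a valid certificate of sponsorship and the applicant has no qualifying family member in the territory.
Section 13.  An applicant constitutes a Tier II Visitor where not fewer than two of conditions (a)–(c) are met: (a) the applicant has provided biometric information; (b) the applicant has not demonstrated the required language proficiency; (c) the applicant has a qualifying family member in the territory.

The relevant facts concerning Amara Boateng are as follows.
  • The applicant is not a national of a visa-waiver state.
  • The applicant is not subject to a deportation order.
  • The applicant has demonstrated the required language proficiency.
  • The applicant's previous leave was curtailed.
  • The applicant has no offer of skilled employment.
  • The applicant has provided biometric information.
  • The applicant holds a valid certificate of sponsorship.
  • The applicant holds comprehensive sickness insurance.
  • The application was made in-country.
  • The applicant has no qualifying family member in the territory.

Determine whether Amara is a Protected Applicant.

section 12 — Class-K Person: [the applicant holds a valid certificate of sponsorship? yes] AND [the applicant has no qualifying family member in the territory? yes] → satisfied.
section 11 — Controlled Applicant: [the applicant has a qualifying family member in the territory? no] OR [the applicant holds a valid certificate of sponsorship? yes] OR [the application was made in-country? yes] → satisfied.
section 2 — Protected Applicant: [not a Class-K Person (section 12)? no] AND [not a Controlled Applicant (section 11)? no] AND [the applicant has an offer of skilled employment? no] → not satisfied.

No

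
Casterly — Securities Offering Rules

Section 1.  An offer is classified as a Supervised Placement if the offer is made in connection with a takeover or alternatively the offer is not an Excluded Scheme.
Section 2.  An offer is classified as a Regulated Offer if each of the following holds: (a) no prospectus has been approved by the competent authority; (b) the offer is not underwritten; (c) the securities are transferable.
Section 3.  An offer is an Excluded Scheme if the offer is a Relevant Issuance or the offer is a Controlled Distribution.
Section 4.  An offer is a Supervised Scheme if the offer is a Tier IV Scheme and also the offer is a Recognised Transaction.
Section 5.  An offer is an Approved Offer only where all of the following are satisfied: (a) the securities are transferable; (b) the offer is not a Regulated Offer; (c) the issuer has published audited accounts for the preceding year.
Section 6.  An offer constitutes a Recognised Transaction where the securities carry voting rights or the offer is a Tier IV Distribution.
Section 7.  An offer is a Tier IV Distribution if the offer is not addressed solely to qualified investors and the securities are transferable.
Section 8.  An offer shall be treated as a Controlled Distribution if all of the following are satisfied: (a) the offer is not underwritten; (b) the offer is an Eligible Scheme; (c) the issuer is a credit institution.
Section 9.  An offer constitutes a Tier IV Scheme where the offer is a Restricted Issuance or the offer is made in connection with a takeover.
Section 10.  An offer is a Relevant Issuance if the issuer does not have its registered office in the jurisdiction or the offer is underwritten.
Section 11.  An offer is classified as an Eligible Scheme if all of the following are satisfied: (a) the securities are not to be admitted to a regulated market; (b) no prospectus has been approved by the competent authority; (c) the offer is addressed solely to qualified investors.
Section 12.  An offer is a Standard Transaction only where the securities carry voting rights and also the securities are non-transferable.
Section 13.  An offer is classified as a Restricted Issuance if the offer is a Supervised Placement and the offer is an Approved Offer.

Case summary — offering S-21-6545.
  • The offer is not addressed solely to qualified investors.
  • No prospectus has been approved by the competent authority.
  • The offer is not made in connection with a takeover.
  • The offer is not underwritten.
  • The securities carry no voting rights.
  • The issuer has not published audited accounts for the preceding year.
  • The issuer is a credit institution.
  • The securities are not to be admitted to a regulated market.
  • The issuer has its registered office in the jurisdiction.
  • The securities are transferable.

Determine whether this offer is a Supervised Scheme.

No

Under section 10: the issuer does not have its registered office in the jurisdiction? no; or the offer is underwritten? no. So the offer is not a Relevant Issuance.
Under section 11: the securities are not to be admitted to a regulated market? yes; and no prospectus has been approved by the competent authority? yes; and the offer is addressed solely to qualified investors? no. So the offer is not an Eligible Scheme.
Under section 8: the offer is not underwritten? yes; and Eligible Scheme (section 11)? no; and the issuer is a credit institution? yes. So the offer is not a Controlled Distribution.
Under section 3: Relevant Issuance (section 10)? no; or Controlled Distribution (section 8)? no. So the offer is not an Excluded Scheme.
Under section 1: the offer is made in connection with a takeover? no; or not an Excluded Scheme (section 3)? yes. So the offer is a Supervised Placement.
Under section 2: no prospectus has been approved by the competent authority? yes; and the offer is not underwritten? yes; and the securities are transferable? yes. So the offer is a Regulated Offer.
Under section 5: the securities are transferable? yes; and not a Regulated Offer (section 2)? no; and the issuer has published audited accounts for the preceding year? no. So the offer is not an Approved Offer.
Under section 13: Supervised Placement (section 1)? yes; and Approved Offer (section 5)? no. So the offer is not a Restricted Issuance.
Under section 9: Restricted Issuance (section 13)? no; or the offer is made in connection with a takeover? no. So the offer is not a Tier IV Scheme.
Under section 7: the offer is not addressed solely to qualified investors? yes; and the securities are transferable? yes. So the offer is a Tier IV Distribution.
Under section 6: the securities carry voting rights? no; or Tier IV Distribution (section 7)? yes. So the offer is a Recognised Transaction.
Under section 4: Tier IV Scheme (section 9)? no; and Recognised Transaction (section 6)? yes. So the offer is not a Supervised Scheme.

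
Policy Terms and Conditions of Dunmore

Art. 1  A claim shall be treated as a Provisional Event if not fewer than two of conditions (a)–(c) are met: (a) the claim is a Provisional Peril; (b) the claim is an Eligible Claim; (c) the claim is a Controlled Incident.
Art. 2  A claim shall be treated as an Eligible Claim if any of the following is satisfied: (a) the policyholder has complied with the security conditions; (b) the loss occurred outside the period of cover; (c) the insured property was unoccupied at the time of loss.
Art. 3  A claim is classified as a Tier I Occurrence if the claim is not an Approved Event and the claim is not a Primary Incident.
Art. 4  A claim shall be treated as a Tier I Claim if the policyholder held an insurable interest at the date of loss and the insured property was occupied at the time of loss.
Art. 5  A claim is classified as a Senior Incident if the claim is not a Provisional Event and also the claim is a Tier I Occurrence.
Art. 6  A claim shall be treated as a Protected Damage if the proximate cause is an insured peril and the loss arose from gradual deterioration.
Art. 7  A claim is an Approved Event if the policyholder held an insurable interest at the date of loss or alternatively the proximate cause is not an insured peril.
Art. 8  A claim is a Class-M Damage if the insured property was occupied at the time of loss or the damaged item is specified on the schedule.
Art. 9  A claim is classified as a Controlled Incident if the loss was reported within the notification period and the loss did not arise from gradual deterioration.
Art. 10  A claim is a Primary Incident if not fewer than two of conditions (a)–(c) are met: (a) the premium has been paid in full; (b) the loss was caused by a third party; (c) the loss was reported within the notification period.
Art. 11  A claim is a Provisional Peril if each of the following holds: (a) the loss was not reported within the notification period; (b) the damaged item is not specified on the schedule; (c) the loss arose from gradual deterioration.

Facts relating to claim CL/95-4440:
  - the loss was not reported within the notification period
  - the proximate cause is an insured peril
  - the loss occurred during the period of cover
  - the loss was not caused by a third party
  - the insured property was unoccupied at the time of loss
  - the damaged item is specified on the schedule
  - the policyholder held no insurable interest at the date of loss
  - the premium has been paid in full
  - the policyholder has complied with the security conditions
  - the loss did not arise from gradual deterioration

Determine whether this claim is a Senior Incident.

Under article 11: the loss was not reported within the notification period? yes; and the damaged item is not specified on the schedule? no; and the loss arose from gradual deterioration? no. So the claim is not a Provisional Peril.
Under article 2: the policyholder has complied with the security conditions? yes; or the loss occurred outside the period of cover? no; or the insured property was unoccupied at the time of loss? yes. So the claim is an Eligible Claim.
Under article 9: the loss was reported within the notification period? no; and the loss did not arise from gradual deterioration? yes. So the claim is not a Controlled Incident.
Under article 1: Provisional Peril (article 11)? no; Eligible Claim (article 2)? yes; Controlled Incident (article 9)? no — 1 of 3 hold (need ≥2) → not satisfied.
Under article 7: the policyholder held an insurable interest at the date of loss? no; or the proximate cause is not an insured peril? no. So the claim is not an Approved Event.
Under article 10: the premium has been paid in full? yes; the loss was caused by a third party? no; the loss was reported within the notification period? no — 1 of 3 hold (need ≥2) → not satisfied.
Under article 3: not an Approved Event (article 7)? yes; and not a Primary Incident (article 10)? yes. So the claim is a Tier I Occurrence.
Under article 5: not a Provisional Event (article 1)? yes; and Tier I Occurrence (article 3)? yes. So the claim is a Senior Incident.

Yes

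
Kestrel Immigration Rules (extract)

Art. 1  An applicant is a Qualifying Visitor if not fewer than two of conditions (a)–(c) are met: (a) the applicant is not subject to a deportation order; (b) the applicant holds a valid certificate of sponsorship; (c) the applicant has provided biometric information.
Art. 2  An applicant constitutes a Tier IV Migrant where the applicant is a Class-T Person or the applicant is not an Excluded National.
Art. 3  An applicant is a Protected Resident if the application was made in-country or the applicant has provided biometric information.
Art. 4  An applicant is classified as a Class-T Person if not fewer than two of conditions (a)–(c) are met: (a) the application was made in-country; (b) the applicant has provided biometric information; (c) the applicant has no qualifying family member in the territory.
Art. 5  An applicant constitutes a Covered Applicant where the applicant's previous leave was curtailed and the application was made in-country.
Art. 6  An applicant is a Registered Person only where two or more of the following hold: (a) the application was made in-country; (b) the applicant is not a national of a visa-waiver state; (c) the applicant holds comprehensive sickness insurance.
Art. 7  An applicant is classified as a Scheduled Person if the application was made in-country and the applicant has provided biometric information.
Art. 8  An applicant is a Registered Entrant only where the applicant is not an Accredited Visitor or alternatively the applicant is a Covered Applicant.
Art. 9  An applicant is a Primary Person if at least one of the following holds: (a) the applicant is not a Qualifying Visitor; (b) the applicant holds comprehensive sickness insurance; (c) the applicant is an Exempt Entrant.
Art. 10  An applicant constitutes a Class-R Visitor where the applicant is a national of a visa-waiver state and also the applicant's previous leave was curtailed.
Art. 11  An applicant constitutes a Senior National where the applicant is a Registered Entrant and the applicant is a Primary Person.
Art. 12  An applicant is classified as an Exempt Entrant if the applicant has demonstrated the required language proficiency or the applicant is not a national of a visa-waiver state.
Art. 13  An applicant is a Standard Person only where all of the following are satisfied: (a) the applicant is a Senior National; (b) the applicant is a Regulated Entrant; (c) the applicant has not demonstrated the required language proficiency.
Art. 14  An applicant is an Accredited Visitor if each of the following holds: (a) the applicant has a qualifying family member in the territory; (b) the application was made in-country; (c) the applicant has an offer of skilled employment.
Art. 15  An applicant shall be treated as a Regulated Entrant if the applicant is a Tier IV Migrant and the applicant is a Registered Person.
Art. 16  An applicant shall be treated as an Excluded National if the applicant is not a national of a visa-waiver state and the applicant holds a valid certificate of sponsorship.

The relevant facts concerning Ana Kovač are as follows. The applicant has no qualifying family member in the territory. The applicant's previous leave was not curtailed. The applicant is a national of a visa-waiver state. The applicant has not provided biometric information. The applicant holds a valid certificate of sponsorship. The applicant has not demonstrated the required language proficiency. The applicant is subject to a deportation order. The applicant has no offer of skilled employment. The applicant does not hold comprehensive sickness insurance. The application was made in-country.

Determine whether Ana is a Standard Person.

No

Under article 14: the applicant has a qualifying family member in the territory? no; and the application was made in-country? yes; and the applicant has an offer of skilled employment? no. So the applicant is not an Accredited Visitor.
Under article 5: the applicant's previous leave was curtailed? no; and the application was made in-country? yes. So the applicant is not a Covered Applicant.
Under article 8: not an Accredited Visitor (article 14)? yes; or Covered Applicant (article 5)? no. So the applicant is a Registered Entrant.
Under article 1: the applicant is not subject to a deportation order? no; the applicant holds a valid certificate of sponsorship? yes; the applicant has provided biometric information? no — 1 of 3 hold (need ≥2) → not satisfied.
Under article 12: the applicant has demonstrated the required language proficiency? no; or the applicant is not a national of a visa-waiver state? no. So the applicant is not an Exempt Entrant.
Under article 9: not a Qualifying Visitor (article 1)? yes; or the applicant holds comprehensive sickness insurance? no; or Exempt Entrant (article 12)? no. So the applicant is a Primary Person.
Under article 11: Registered Entrant (article 8)? yes; and Primary Person (article 9)? yes. So the applicant is a Senior National.
Under article 4: the application was made in-country? yes; the applicant has provided biometric information? no; the applicant has no qualifying family member in the territory? yes — 2 of 3 hold (need ≥2) → satisfied.
Under article 16: the applicant is not a national of a visa-waiver state? no; and the applicant holds a valid certificate of sponsorship? yes. So the applicant is not an Excluded National.
Under article 2: Class-T Person (article 4)? yes; or not an Excluded National (article 16)? yes. So the applicant is a Tier IV Migrant.
Under article 6: the application was made in-country? yes; the applicant is not a national of a visa-waiver state? no; the applicant holds comprehensive sickness insurance? no — 1 of 3 hold (need ≥2) → not satisfied.
Under article 15: Tier IV Migrant (article 2)? yes; and Registered Person (article 6)? no. So the applicant is not a Regulated Entrant.
Under article 13: Senior National (article 11)? yes; and Regulated Entrant (article 15)? no; and the applicant has not demonstrated the required language proficiency? yes. So the applicant is not a Standard Person.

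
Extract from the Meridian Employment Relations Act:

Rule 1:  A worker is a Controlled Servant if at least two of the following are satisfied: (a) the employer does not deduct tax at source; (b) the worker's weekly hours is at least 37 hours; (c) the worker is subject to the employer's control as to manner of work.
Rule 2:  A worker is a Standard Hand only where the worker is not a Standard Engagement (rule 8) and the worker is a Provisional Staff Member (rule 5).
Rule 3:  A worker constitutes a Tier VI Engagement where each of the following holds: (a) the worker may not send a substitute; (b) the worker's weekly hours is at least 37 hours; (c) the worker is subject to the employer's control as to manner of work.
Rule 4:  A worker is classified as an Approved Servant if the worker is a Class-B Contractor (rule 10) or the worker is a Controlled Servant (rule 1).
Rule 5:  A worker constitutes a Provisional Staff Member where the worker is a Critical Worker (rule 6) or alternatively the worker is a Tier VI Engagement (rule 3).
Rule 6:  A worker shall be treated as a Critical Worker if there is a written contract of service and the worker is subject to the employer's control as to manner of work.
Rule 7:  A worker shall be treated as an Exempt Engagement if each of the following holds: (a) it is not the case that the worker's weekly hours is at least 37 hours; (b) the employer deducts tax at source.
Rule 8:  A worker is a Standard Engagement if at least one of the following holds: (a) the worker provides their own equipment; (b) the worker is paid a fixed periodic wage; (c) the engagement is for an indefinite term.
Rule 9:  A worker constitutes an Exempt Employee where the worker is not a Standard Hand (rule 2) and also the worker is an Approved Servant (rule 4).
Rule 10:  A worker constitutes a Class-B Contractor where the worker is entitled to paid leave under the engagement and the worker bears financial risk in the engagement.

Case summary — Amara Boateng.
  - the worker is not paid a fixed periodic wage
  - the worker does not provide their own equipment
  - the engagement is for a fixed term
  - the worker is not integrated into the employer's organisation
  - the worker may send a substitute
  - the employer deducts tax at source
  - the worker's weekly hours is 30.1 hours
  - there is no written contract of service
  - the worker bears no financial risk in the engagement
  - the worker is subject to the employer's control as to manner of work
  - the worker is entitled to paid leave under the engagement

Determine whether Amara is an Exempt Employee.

No

rule 8 — Standard Engagement: [the worker provides their own equipment? no] OR [the worker is paid a fixed periodic wage? no] OR [the engagement is for an indefinite term? no] → not satisfied.
rule 6 — Critical Worker: [there is a written contract of service? no] AND [the worker is subject to the employer's control as to manner of work? yes] → not satisfied.
rule 3 — Tier VI Engagement: [the worker may not send a substitute? no] AND [worker's weekly hours: 30.1 hours ≥ 37 hours? no] AND [the worker is subject to the employer's control as to manner of work? yes] → not satisfied.
rule 5 — Provisional Staff Member: [Critical Worker (rule 6)? no] OR [Tier VI Engagement (rule 3)? no] → not satisfied.
rule 2 — Standard Hand: [not a Standard Engagement (rule 8)? yes] AND [Provisional Staff Member (rule 5)? no] → not satisfied.
rule 10 — Class-B Contractor: [the worker is entitled to paid leave under the engagement? yes] AND [the worker bears financial risk in the engagement? no] → not satisfied.
rule 1 — Controlled Servant: the employer does not deduct tax at source? no; worker's weekly hours: 30.1 hours ≥ 37 hours? no; the worker is subject to the employer's control as to manner of work? yes — 1 of 3 hold (need ≥2) → not satisfied.
rule 4 — Approved Servant: [Class-B Contractor (rule 10)? no] OR [Controlled Servant (rule 1)? no] → not satisfied.
rule 9 — Exempt Employee: [not a Standard Hand (rule 2)? yes] AND [Approved Servant (rule 4)? no] → not satisfied.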